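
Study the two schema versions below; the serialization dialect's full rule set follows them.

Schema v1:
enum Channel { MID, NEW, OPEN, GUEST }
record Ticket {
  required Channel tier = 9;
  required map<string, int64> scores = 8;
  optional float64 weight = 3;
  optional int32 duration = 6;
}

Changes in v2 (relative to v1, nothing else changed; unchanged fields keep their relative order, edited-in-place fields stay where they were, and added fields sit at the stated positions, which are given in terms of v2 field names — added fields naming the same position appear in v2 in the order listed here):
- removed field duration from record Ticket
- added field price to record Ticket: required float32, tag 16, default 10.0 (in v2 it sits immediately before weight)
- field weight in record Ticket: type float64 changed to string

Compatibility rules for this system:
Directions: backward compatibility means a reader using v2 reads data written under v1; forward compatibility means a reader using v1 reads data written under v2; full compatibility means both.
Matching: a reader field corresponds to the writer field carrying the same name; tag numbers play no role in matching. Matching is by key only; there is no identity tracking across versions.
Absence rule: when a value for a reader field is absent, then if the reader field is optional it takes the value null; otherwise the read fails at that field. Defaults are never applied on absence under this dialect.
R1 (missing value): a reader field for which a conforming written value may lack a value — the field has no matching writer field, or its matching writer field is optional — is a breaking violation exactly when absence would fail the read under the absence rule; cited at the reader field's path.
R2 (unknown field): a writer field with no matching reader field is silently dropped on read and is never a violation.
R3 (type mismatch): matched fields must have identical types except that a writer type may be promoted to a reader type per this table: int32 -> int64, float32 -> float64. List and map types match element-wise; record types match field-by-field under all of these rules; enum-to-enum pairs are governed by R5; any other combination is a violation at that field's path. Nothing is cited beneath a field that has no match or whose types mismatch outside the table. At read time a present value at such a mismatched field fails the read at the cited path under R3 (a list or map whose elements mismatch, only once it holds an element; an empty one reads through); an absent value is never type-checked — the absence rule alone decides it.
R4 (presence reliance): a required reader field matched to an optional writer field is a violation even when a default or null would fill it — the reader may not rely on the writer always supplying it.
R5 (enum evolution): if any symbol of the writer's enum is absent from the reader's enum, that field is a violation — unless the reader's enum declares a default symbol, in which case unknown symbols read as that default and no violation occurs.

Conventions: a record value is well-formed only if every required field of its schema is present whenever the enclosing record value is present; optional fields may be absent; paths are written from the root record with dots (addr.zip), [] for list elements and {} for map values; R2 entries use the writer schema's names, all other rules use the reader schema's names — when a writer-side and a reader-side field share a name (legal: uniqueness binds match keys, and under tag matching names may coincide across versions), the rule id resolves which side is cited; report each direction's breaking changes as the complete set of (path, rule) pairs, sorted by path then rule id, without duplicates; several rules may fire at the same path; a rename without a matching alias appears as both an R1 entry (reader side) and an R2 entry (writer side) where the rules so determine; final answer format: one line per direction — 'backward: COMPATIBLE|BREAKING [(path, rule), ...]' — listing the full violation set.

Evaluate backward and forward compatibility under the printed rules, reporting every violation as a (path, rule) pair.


backward: BREAKING [(price, R1), (weight, R3)]; forward: BREAKING [(weight, R3)]

each type pair in Ticket: writer, then reader
backward pass over Ticket, reader schema v2, writer schema v1:
  writer required, Channel -> Channel: reader tier maps from writer tier
  writer required, map<string, int64> -> map<string, int64>: reader scores maps from writer scores
  price: no writer-side match
  writer optional, float64 -> string: reader weight maps from writer weight
  leftover writer field: duration
  breaking: (price, R1)
  breaking: (weight, R3)
  => backward: BREAKING (2)
forward pass over Ticket, reader schema v1, writer schema v2:
  writer required, Channel -> Channel: reader tier maps from writer tier
  writer required, map<string, int64> -> map<string, int64>: reader scores maps from writer scores
  writer optional, string -> float64: reader weight maps from writer weight
  duration: no writer-side match
  leftover writer field: price
  breaking: (weight, R3)
  => forward: BREAKING (1)


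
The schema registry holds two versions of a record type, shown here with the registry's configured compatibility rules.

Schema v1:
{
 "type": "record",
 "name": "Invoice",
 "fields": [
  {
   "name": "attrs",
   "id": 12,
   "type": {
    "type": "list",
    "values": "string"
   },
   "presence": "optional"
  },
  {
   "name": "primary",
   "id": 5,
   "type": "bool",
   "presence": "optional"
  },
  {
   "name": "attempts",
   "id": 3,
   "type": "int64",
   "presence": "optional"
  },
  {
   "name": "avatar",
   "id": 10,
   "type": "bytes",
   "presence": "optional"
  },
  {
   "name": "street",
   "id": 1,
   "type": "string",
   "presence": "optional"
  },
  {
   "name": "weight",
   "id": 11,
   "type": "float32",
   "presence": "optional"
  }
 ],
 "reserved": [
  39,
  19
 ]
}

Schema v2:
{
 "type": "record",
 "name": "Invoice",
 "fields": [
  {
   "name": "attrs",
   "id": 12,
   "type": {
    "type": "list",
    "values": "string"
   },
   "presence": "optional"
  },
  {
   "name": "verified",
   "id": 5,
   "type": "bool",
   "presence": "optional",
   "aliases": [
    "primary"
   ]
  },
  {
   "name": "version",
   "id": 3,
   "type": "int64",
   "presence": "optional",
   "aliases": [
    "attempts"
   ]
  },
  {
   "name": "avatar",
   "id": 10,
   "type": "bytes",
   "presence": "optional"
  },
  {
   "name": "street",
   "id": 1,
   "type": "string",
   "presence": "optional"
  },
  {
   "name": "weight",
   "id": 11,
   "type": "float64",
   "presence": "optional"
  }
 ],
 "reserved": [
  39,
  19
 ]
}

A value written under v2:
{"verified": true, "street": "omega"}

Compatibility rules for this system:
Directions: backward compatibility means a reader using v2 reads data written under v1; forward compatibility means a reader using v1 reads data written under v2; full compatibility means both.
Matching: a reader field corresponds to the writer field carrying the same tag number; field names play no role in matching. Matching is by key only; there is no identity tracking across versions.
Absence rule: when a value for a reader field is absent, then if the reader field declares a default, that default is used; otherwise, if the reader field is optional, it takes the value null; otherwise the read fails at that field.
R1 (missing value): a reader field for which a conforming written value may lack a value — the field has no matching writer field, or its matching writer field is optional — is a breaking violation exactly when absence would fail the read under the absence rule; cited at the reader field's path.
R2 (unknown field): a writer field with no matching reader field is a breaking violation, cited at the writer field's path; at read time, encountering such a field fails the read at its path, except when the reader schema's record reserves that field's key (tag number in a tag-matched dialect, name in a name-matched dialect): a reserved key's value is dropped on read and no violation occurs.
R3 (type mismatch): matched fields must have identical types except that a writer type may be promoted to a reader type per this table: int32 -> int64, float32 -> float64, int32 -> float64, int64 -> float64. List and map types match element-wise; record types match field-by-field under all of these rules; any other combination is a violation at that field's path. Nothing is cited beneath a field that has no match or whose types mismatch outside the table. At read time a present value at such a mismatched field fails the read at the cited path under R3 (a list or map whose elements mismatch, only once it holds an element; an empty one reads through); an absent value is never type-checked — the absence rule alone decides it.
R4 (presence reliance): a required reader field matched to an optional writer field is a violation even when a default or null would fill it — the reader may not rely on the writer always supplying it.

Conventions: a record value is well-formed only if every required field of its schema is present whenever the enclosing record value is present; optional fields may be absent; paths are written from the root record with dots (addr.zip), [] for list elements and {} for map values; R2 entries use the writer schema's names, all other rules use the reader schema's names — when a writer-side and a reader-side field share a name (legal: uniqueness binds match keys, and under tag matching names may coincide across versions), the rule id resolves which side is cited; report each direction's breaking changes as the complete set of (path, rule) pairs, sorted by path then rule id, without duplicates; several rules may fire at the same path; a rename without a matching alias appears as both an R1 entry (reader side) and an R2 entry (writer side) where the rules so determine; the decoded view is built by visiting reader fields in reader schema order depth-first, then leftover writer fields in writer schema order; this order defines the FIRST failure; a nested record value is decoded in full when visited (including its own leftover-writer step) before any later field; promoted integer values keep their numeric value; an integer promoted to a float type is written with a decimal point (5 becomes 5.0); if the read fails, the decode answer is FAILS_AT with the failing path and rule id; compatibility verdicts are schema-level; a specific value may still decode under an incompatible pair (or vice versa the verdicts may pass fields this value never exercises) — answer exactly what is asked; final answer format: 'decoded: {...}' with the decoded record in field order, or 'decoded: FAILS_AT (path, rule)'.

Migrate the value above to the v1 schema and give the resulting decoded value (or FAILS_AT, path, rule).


each type pair in Invoice: writer, then reader
decoding the Invoice value with the v1 reader:
  attrs := null (missing; optional => null)
  primary := true (from writer verified)
  attempts := null (missing; optional => null)
  avatar := null (missing; optional => null)
  street := "omega"
  weight := null (missing; optional => null)
  => decoded: {"attrs": null, "primary": true, "attempts": null, "avatar": null, "street": "omega", "weight": null}
the rest of the Invoice diff is inert for this question:
  renamed field attempts to version in record Invoice (alias attempts declared on the renamed field) -> fires no rule on Invoice under this dialect and leaves the result unchanged
  field weight in record Invoice: type float32 changed to float64 -> a verdict-level change on Invoice — the shown value reads the same
  renamed field primary to verified in record Invoice (alias primary declared on the renamed field) -> fires no rule on Invoice under this dialect and leaves the result unchanged

decoded: {"attrs": null, "primary": true, "attempts": null, "avatar": null, "street": "omega", "weight": null}


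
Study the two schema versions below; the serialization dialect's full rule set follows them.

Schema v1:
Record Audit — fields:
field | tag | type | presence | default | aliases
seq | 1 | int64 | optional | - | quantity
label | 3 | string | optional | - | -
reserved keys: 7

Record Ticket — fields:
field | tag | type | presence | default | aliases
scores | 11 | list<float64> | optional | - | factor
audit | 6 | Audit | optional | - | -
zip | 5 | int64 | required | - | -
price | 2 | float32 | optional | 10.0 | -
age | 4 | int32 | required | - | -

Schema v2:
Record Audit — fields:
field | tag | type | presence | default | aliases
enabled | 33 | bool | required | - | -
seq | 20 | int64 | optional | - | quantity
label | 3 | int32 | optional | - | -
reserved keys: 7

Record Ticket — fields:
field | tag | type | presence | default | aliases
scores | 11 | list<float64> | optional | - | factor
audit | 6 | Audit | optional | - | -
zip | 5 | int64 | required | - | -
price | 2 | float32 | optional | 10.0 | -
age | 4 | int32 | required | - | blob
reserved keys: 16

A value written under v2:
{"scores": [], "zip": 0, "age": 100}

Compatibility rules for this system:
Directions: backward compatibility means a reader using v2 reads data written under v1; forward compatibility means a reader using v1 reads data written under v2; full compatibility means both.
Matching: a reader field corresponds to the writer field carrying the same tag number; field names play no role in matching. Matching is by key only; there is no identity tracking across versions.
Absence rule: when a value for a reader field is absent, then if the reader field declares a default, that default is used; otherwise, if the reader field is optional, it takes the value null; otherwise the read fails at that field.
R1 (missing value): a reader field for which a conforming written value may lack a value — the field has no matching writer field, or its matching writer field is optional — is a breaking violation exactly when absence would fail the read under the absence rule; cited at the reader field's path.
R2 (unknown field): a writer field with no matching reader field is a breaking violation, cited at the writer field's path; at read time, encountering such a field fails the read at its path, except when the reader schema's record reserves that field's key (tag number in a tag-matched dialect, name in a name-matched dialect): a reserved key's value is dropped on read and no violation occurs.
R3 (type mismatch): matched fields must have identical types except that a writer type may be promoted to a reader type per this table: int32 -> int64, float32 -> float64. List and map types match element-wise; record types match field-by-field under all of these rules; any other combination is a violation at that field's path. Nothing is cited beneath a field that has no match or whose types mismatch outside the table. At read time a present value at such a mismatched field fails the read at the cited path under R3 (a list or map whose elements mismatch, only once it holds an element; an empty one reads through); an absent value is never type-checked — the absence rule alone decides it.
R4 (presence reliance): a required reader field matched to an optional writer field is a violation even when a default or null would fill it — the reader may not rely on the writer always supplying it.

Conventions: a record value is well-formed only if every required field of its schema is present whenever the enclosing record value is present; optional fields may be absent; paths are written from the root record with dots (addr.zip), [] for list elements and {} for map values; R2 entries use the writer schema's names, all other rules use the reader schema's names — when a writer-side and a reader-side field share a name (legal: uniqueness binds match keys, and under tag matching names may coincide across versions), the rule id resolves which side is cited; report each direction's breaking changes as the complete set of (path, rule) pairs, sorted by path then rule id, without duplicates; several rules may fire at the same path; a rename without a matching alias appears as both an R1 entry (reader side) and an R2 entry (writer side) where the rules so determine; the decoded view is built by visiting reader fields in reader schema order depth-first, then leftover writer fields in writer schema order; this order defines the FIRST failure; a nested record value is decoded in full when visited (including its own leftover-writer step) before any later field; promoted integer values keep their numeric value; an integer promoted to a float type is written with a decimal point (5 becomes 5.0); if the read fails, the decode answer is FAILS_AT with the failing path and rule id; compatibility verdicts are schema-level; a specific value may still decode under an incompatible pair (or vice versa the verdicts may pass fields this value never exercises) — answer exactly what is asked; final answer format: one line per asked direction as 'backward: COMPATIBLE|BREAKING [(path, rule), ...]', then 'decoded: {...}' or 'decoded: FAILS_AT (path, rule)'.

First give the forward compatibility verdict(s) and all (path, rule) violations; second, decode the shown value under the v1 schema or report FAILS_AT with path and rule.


forward: BREAKING [(audit.enabled, R2), (audit.label, R3), (audit.seq, R2)]; decoded: {"scores": [], "audit": null, "zip": 0, "price": 10.0, "age": 100}

the writer's type comes first in each Ticket pair
forward for Ticket (reader v1, writer v2):
  writer optional, list<float64> -> list<float64>: reader scores maps from writer scores
  writer optional, Audit -> Audit: reader audit maps from writer audit
  writer required, int64 -> int64: reader zip maps from writer zip
  writer optional, float32 -> float32: reader price maps from writer price
  writer required, int32 -> int32: reader age maps from writer age
  audit.seq has no writer counterpart
  writer optional, int32 -> string: reader audit.label maps from writer audit.label
  writer audit.enabled: unknown to reader
  writer audit.seq: unknown to reader
  rule R2 violated at audit.enabled
  rule R3 violated at audit.label
  rule R2 violated at audit.seq
  forward on Ticket therefore BREAKING (3)
decoding the Ticket value with the v1 reader:
  scores := []
  audit := null (not supplied -> null)
  zip := 0
  price := 10.0 (no value, default fills)
  age := 100
  => decoded: {"scores": [], "audit": null, "zip": 0, "price": 10.0, "age": 100}


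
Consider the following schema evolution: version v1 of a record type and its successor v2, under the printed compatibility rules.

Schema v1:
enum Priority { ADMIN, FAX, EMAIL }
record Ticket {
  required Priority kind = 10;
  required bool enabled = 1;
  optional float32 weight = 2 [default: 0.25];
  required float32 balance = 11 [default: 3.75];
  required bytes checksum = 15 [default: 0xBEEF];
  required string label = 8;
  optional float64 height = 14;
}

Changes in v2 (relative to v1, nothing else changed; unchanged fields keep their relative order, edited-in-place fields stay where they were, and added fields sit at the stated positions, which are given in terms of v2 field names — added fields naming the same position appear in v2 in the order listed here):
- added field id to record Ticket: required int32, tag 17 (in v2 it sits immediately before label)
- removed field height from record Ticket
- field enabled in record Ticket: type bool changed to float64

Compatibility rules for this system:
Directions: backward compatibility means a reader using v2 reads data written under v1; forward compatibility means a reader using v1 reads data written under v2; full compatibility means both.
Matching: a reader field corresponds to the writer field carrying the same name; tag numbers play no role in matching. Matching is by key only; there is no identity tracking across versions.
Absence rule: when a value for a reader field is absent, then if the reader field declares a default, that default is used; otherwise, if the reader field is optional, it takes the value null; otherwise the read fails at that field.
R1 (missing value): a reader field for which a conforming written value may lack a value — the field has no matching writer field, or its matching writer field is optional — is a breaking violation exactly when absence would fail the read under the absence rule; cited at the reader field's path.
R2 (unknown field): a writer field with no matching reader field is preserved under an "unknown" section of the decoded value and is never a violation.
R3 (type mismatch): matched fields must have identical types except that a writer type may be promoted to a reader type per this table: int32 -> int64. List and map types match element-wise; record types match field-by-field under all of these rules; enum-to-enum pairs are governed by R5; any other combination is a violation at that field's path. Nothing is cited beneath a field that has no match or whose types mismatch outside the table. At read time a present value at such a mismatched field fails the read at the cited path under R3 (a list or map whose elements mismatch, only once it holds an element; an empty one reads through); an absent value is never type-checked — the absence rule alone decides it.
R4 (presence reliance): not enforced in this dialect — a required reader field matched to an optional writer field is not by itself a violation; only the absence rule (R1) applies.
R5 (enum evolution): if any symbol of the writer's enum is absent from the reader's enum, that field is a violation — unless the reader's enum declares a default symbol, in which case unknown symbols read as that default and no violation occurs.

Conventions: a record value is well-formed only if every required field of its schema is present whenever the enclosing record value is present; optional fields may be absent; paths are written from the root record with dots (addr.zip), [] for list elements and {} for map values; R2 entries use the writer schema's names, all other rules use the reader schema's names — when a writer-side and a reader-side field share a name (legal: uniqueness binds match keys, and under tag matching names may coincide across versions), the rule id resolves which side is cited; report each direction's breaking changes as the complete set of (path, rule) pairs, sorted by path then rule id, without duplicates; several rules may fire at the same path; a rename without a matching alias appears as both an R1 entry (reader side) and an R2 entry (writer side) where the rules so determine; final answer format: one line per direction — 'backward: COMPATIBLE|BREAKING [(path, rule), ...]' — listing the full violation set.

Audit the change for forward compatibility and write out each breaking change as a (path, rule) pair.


forward: BREAKING [(enabled, R3)]

in Ticket below, arrows point writer -> reader
forward on Ticket — v1 reading data written by v2:
  Priority -> Priority, writer required: kind aligns to kind
  float64 -> bool, writer required: enabled aligns to enabled
  float32 -> float32, writer optional: weight aligns to weight
  float32 -> float32, writer required: balance aligns to balance
  bytes -> bytes, writer required: checksum aligns to checksum
  string -> string, writer required: label aligns to label
  height: no writer match
  leftover writer field: id
  violation R3 at enabled
  forward on Ticket therefore BREAKING (1)
diffs on Ticket not affecting the asked answer:
  added field id to record Ticket: required int32, tag 17 (in v2 it sits immediately before label) -> affects backward compatibility only, which is not asked
  removed field height from record Ticket -> fires no rule on Ticket, leaving the asked answer as it is


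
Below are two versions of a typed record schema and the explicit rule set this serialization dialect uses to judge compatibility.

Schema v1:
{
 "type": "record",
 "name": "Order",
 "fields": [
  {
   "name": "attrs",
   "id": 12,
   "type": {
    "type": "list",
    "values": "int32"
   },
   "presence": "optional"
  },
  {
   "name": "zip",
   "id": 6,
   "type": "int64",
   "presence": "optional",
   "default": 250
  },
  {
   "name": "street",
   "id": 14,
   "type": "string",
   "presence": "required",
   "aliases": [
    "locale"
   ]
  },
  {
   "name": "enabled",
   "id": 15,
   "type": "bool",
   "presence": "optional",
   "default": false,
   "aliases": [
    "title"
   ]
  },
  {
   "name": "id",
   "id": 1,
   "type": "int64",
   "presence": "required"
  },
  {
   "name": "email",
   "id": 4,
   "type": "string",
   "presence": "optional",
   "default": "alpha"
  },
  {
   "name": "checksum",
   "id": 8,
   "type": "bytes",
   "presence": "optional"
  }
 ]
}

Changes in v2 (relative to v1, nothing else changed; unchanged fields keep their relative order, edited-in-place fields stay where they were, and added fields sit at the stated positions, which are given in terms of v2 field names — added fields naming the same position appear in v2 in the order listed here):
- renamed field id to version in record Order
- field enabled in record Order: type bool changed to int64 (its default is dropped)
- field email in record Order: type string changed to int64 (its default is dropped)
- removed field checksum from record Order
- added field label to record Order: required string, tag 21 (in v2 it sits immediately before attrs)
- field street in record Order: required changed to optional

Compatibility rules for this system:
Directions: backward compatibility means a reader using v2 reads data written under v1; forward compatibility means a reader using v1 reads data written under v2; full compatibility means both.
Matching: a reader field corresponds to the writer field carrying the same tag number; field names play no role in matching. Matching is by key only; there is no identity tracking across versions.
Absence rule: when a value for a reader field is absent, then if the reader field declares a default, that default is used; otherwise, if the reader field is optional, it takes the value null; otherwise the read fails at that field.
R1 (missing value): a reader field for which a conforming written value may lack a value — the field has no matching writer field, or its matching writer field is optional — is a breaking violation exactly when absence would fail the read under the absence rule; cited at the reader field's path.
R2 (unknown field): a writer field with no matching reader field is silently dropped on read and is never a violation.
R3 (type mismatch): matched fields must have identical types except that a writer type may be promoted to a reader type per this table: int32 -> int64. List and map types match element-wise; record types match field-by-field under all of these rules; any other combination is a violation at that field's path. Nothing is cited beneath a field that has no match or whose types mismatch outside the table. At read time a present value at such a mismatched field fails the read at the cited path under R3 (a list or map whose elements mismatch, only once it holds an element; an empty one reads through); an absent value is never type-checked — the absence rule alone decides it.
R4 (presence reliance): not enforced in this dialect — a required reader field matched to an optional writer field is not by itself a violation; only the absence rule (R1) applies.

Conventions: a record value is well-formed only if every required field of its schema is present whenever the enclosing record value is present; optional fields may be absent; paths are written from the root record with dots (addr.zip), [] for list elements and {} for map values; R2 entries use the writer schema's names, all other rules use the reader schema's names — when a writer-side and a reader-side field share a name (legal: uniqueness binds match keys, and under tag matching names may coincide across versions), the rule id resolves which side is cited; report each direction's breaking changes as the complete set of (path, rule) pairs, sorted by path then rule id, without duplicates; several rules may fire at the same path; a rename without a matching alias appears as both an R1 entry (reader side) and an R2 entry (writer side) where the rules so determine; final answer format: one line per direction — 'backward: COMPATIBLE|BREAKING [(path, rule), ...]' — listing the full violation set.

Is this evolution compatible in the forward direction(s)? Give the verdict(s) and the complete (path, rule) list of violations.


forward: BREAKING [(email, R3), (enabled, R3), (street, R1)]

each type pair in Order: writer, then reader
checking forward for Order: reader v1 against writer v2:
  writer optional, list<int32> -> list<int32>: reader attrs maps from writer attrs
  writer optional, int64 -> int64: reader zip maps from writer zip
  writer optional, string -> string: reader street maps from writer street
  writer optional, int64 -> bool: reader enabled maps from writer enabled
  writer required, int64 -> int64: reader id maps from writer version
  writer optional, int64 -> string: reader email maps from writer email
  checksum: no writer match
  leftover writer field: label
  violation R3 at email
  violation R3 at enabled
  violation R1 at street
  => forward: BREAKING (3)
the rest of the Order diff is inert for this question:
  renamed field id to version in record Order -> fires no rule on Order, leaving the asked answer as it is
  removed field checksum from record Order -> fires no rule on Order, leaving the asked answer as it is
  added field label to record Order: required string, tag 21 (in v2 it sits immediately before attrs) -> matters only for Order's backward compatibility — outside the asked direction


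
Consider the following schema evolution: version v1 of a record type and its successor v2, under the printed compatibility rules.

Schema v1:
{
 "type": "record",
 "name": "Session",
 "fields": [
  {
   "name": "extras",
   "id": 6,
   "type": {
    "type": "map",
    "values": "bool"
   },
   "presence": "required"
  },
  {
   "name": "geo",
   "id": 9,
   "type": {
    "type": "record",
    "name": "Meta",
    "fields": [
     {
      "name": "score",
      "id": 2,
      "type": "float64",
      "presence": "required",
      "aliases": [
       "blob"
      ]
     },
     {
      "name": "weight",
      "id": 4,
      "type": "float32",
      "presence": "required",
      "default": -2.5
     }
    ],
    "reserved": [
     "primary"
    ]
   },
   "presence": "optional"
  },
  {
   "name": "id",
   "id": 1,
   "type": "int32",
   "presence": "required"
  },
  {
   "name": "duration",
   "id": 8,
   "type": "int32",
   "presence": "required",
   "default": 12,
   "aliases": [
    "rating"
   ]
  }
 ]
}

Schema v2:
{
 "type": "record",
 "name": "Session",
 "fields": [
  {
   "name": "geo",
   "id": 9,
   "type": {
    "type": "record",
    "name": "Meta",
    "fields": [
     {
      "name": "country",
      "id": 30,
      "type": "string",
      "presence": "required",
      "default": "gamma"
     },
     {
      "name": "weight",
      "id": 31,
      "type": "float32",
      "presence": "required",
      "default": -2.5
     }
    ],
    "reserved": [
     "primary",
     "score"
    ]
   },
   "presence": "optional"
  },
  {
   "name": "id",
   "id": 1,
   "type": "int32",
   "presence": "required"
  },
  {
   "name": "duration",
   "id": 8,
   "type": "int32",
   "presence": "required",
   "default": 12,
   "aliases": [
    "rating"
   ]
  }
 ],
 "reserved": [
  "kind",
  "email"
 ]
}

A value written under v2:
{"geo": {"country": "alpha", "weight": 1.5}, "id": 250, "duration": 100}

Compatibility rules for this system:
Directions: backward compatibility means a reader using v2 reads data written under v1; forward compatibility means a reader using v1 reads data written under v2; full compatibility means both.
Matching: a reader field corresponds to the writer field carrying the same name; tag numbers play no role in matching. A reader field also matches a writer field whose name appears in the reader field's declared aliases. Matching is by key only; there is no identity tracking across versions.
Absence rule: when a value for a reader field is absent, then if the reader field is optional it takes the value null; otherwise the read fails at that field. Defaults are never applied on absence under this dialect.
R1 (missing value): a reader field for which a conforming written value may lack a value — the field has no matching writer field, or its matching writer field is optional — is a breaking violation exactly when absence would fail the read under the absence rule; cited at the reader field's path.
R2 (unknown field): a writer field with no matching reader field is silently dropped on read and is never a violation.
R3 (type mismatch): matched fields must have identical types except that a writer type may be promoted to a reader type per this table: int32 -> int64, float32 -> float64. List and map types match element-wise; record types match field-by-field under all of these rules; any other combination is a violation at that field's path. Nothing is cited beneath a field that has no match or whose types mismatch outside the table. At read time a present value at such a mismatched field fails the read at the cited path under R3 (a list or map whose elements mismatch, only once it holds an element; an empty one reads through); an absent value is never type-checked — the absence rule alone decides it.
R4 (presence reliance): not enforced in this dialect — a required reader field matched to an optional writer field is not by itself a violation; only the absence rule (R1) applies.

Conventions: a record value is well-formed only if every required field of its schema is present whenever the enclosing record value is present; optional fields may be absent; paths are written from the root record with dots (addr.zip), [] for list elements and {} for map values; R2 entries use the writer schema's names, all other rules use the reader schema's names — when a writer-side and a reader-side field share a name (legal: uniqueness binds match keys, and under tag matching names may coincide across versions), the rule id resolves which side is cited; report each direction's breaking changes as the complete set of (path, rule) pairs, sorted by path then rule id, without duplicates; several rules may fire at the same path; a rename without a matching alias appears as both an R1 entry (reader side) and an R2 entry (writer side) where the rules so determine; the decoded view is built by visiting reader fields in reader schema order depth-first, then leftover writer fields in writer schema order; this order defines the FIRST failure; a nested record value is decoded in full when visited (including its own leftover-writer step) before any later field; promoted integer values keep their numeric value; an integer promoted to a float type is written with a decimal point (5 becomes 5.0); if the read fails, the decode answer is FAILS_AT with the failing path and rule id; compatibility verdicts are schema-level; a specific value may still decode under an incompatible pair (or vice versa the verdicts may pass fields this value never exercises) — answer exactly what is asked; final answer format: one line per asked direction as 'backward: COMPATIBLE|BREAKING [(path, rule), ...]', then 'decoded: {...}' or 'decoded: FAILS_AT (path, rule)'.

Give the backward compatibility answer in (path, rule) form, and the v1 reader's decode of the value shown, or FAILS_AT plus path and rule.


backward: BREAKING [(geo.country, R1)]; decoded: FAILS_AT (extras, R1)

the writer's type comes first in each Session pair
backward for Session (reader v2, writer v1):
  geo <- geo (Meta -> Meta, writer optional)
  id <- id (int32 -> int32, writer required)
  duration <- duration (int32 -> int32, writer required)
  writer field extras has no reader counterpart
  no writer field matches reader geo.country
  geo.weight <- geo.weight (float32 -> float32, writer required)
  writer field geo.score has no reader counterpart
  violation R1 at geo.country
  backward on Session therefore BREAKING (1)
decode (reader v1):
  read fails at extras under R1 (no fill)
  => FAILS_AT (extras, R1)
the rest of the Session diff is inert for this question:
  field weight in record Meta: tag 4 changed to 31 -> fires no rule on Session, leaving the asked answer as it is
  removed field score from record Meta (its key "score" joins the reserved list) -> fires only in the forward direction of Session, which is not asked here


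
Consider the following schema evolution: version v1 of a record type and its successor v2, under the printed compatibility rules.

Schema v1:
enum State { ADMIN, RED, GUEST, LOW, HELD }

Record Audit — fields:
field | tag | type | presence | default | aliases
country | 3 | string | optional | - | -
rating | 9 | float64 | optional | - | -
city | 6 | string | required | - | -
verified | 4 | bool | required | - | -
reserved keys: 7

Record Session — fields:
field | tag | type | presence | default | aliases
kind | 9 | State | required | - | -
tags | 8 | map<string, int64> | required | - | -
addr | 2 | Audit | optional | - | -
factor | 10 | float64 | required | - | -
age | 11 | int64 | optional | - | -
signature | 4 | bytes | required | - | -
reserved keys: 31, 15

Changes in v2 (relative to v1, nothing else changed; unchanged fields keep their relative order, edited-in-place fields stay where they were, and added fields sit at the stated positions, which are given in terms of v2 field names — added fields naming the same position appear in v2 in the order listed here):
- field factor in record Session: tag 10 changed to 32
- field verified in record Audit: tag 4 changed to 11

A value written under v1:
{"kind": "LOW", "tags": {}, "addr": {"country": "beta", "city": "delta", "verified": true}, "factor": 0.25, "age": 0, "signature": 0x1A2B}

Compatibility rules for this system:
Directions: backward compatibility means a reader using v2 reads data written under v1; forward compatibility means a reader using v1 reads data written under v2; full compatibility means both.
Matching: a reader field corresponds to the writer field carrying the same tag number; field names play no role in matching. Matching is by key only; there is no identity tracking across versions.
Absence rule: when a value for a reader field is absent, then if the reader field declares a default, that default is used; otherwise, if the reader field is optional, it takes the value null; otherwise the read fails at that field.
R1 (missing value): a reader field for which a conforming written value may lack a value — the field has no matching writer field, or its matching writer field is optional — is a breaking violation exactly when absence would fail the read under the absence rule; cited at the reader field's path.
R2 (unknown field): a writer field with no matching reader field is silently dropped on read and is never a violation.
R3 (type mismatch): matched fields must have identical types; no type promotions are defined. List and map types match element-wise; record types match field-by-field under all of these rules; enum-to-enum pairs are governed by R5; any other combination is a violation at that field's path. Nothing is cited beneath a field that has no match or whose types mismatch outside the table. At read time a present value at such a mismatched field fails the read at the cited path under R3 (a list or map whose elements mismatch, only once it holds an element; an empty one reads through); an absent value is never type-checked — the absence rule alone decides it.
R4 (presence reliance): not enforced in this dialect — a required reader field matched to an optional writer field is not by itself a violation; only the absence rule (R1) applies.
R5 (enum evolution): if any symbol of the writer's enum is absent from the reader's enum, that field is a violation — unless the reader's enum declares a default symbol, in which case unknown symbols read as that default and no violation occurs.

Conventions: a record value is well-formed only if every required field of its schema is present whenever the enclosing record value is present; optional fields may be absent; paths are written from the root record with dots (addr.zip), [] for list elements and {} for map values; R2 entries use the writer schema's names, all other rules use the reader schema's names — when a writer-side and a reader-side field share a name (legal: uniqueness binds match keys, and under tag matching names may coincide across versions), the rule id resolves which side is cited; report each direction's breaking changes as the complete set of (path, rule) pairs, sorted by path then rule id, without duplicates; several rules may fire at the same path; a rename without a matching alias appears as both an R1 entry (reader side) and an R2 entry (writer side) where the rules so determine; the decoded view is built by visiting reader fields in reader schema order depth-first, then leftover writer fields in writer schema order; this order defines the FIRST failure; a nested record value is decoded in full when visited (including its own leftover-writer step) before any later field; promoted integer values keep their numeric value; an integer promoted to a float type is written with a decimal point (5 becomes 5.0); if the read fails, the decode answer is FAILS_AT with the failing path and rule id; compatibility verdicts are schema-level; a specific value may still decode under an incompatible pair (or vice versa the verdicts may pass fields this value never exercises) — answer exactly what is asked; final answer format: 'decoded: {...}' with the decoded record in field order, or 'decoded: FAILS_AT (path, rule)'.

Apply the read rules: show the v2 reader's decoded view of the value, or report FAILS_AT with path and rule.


decoded: FAILS_AT (addr.verified, R1)

in Session below, arrows point writer -> reader
decode walk for Session under reader schema v2:
  kind := "LOW"
  tags := {}
  addr.country := "beta"
  addr.rating := null (missing; optional => null)
  addr.city := "delta"
  read fails at addr.verified under R1 (no fill)
  => FAILS_AT (addr.verified, R1)
diffs on Session not affecting the asked answer:
  field factor in record Session: tag 10 changed to 32 -> shifts the Session verdicts, not this decode
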